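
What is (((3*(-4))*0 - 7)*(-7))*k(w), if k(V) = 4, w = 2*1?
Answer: 196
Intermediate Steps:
w = 2
(((3*(-4))*0 - 7)*(-7))*k(w) = (((3*(-4))*0 - 7)*(-7))*4 = ((-12*0 - 7)*(-7))*4 = ((0 - 7)*(-7))*4 = -7*(-7)*4 = 49*4 = 196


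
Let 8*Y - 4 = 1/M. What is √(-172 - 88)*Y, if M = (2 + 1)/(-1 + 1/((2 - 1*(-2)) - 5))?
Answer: 5*I*√65/6 ≈ 6.7186*I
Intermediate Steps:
M = -3/2 (M = 3/(-1 + 1/((2 + 2) - 5)) = 3/(-1 + 1/(4 - 5)) = 3/(-1 + 1/(-1)) = 3/(-1 - 1) = 3/(-2) = 3*(-½) = -3/2 ≈ -1.5000)
Y = 5/12 (Y = ½ + 1/(8*(-3/2)) = ½ + (⅛)*(-⅔) = ½ - 1/12 = 5/12 ≈ 0.41667)
√(-172 - 88)*Y = √(-172 - 88)*(5/12) = √(-260)*(5/12) = (2*I*√65)*(5/12) = 5*I*√65/6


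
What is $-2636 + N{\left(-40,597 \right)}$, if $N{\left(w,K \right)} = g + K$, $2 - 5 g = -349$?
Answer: $- \frac{9844}{5} \approx -1968.8$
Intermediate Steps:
$g = \frac{351}{5}$ ($g = \frac{2}{5} - - \frac{349}{5} = \frac{2}{5} + \frac{349}{5} = \frac{351}{5} \approx 70.2$)
$N{\left(w,K \right)} = \frac{351}{5} + K$
$-2636 + N{\left(-40,597 \right)} = -2636 + \left(\frac{351}{5} + 597\right) = -2636 + \frac{3336}{5} = - \frac{9844}{5}$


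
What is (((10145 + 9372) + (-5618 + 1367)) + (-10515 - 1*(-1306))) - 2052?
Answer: 4005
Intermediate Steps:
(((10145 + 9372) + (-5618 + 1367)) + (-10515 - 1*(-1306))) - 2052 = ((19517 - 4251) + (-10515 + 1306)) - 2052 = (15266 - 9209) - 2052 = 6057 - 2052 = 4005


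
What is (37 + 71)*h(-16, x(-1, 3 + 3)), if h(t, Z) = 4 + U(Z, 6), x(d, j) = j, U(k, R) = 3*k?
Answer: 2376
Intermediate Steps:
h(t, Z) = 4 + 3*Z
(37 + 71)*h(-16, x(-1, 3 + 3)) = (37 + 71)*(4 + 3*(3 + 3)) = 108*(4 + 3*6) = 108*(4 + 18) = 108*22 = 2376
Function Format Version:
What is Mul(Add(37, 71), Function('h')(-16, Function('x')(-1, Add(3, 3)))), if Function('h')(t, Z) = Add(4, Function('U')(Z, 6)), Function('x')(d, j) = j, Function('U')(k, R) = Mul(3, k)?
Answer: 2376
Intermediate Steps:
Function('h')(t, Z) = Add(4, Mul(3, Z))
Mul(Add(37, 71), Function('h')(-16, Function('x')(-1, Add(3, 3)))) = Mul(Add(37, 71), Add(4, Mul(3, Add(3, 3)))) = Mul(108, Add(4, Mul(3, 6))) = Mul(108, Add(4, 18)) = Mul(108, 22) = 2376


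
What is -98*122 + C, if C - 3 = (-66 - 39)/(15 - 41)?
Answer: -310673/26 ≈ -11949.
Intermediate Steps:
C = 183/26 (C = 3 + (-66 - 39)/(15 - 41) = 3 - 105/(-26) = 3 - 105*(-1/26) = 3 + 105/26 = 183/26 ≈ 7.0385)
-98*122 + C = -98*122 + 183/26 = -11956 + 183/26 = -310673/26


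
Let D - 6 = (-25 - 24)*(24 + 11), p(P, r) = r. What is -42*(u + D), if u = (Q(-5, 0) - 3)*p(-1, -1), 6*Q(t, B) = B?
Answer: 71652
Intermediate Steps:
Q(t, B) = B/6
u = 3 (u = ((1/6)*0 - 3)*(-1) = (0 - 3)*(-1) = -3*(-1) = 3)
D = -1709 (D = 6 + (-25 - 24)*(24 + 11) = 6 - 49*35 = 6 - 1715 = -1709)
-42*(u + D) = -42*(3 - 1709) = -42*(-1706) = 71652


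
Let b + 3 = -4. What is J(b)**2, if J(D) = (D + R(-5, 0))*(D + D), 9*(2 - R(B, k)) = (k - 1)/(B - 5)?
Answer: 9966649/2025 ≈ 4921.8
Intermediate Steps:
R(B, k) = 2 - (-1 + k)/(9*(-5 + B)) (R(B, k) = 2 - (k - 1)/(9*(B - 5)) = 2 - (-1 + k)/(9*(-5 + B)))
b = -7 (b = -3 - 4 = -7)
J(D) = 2*D*(179/90 + D) (J(D) = (D + (-89 - 1*0 + 18*(-5))/(9*(-5 - 5)))*(D + D) = (D + (1/9)*(-89 + 0 - 90)/(-10))*(2*D) = (D + (1/9)*(-1/10)*(-179))*(2*D) = (D + 179/90)*(2*D) = (179/90 + D)*(2*D) = 2*D*(179/90 + D))
J(b)**2 = ((1/45)*(-7)*(179 + 90*(-7)))**2 = ((1/45)*(-7)*(179 - 630))**2 = ((1/45)*(-7)*(-451))**2 = (3157/45)**2 = 9966649/2025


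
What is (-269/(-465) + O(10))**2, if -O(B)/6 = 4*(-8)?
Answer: 8019023401/216225 ≈ 37087.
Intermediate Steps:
O(B) = 192 (O(B) = -24*(-8) = -6*(-32) = 192)
(-269/(-465) + O(10))**2 = (-269/(-465) + 192)**2 = (-269*(-1/465) + 192)**2 = (269/465 + 192)**2 = (89549/465)**2 = 8019023401/216225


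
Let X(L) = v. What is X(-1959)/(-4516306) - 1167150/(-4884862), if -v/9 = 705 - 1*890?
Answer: 2631536626335/11030765779886 ≈ 0.23856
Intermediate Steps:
v = 1665 (v = -9*(705 - 1*890) = -9*(705 - 890) = -9*(-185) = 1665)
X(L) = 1665
X(-1959)/(-4516306) - 1167150/(-4884862) = 1665/(-4516306) - 1167150/(-4884862) = 1665*(-1/4516306) - 1167150*(-1/4884862) = -1665/4516306 + 583575/2442431 = 2631536626335/11030765779886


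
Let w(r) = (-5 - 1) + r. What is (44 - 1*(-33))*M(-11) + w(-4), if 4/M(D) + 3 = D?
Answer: -32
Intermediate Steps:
M(D) = 4/(-3 + D)
w(r) = -6 + r
(44 - 1*(-33))*M(-11) + w(-4) = (44 - 1*(-33))*(4/(-3 - 11)) + (-6 - 4) = (44 + 33)*(4/(-14)) - 10 = 77*(4*(-1/14)) - 10 = 77*(-2/7) - 10 = -22 - 10 = -32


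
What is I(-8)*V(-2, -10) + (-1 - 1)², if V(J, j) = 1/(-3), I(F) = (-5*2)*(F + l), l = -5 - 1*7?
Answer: -188/3 ≈ -62.667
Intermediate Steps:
l = -12 (l = -5 - 7 = -12)
I(F) = 120 - 10*F (I(F) = (-5*2)*(F - 12) = -10*(-12 + F) = 120 - 10*F)
V(J, j) = -⅓
I(-8)*V(-2, -10) + (-1 - 1)² = (120 - 10*(-8))*(-⅓) + (-1 - 1)² = (120 + 80)*(-⅓) + (-2)² = 200*(-⅓) + 4 = -200/3 + 4 = -188/3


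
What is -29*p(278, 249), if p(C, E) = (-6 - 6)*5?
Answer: 1740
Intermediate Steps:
p(C, E) = -60 (p(C, E) = -12*5 = -60)
-29*p(278, 249) = -29*(-60) = 1740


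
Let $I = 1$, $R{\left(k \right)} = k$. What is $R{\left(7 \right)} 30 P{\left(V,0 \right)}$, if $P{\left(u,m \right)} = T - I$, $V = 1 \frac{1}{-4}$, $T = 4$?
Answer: $630$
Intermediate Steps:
$V = - \frac{1}{4}$ ($V = 1 \left(- \frac{1}{4}\right) = - \frac{1}{4} \approx -0.25$)
$P{\left(u,m \right)} = 3$ ($P{\left(u,m \right)} = 4 - 1 = 3$)
$R{\left(7 \right)} 30 P{\left(V,0 \right)} = 7 \cdot 30 \cdot 3 = 210 \cdot 3 = 630$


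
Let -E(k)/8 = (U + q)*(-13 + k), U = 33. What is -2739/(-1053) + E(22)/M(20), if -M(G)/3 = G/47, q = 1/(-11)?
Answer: 35881699/19305 ≈ 1858.7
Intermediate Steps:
q = -1/11 ≈ -0.090909
E(k) = 37648/11 - 2896*k/11 (E(k) = -8*(33 - 1/11)*(-13 + k) = -2896*(-13 + k)/11 = -8*(-4706/11 + 362*k/11) = 37648/11 - 2896*k/11)
M(G) = -3*G/47
-2739/(-1053) + E(22)/M(20) = -2739/(-1053) + (37648/11 - 2896/11*22)/((-3/47*20)) = -2739*(-1/1053) + (37648/11 - 5792)/(-60/47) = 913/351 - 26064/11*(-47/60) = 913/351 + 102084/55 = 35881699/19305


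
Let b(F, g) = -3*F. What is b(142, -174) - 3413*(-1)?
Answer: 2987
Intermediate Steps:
b(142, -174) - 3413*(-1) = -3*142 - 3413*(-1) = -426 - 1*(-3413) = -426 + 3413 = 2987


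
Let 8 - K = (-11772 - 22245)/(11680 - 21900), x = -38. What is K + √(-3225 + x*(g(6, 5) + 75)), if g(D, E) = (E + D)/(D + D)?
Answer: 47743/10220 + I*√219954/6 ≈ 4.6715 + 78.165*I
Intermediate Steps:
g(D, E) = (D + E)/(2*D) (g(D, E) = (D + E)/((2*D)) = (D + E)*(1/(2*D)) = (D + E)/(2*D))
K = 47743/10220 (K = 8 - (-11772 - 22245)/(11680 - 21900) = 8 - (-34017)/(-10220) = 8 - (-34017)*(-1)/10220 = 8 - 1*34017/10220 = 8 - 34017/10220 = 47743/10220 ≈ 4.6715)
K + √(-3225 + x*(g(6, 5) + 75)) = 47743/10220 + √(-3225 - 38*((½)*(6 + 5)/6 + 75)) = 47743/10220 + √(-3225 - 38*((½)*(⅙)*11 + 75)) = 47743/10220 + √(-3225 - 38*(11/12 + 75)) = 47743/10220 + √(-3225 - 38*911/12) = 47743/10220 + √(-3225 - 17309/6) = 47743/10220 + √(-36659/6) = 47743/10220 + I*√219954/6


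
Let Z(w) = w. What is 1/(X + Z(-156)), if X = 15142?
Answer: 1/14986 ≈ 6.6729e-5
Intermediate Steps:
1/(X + Z(-156)) = 1/(15142 - 156) = 1/14986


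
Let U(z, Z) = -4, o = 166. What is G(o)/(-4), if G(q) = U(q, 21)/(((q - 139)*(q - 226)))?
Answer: -1/1620 ≈ -0.00061728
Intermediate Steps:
G(q) = -4/((-226 + q)*(-139 + q)) (G(q) = -4*1/((q - 226)*(q - 139)) = -4*1/((-226 + q)*(-139 + q)) = -4/((-226 + q)*(-139 + q)))
G(o)/(-4) = -4/(31414 + 166² - 365*166)/(-4) = -4/(31414 + 27556 - 60590)*(-¼) = -4/(-1620)*(-¼) = -4*(-1/1620)*(-¼) = (1/405)*(-¼) = -1/1620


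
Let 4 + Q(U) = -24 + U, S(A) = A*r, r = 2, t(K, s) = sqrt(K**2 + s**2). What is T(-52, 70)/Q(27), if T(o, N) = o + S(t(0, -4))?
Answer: 44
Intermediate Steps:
S(A) = 2*A (S(A) = A*2 = 2*A)
Q(U) = -28 + U (Q(U) = -4 + (-24 + U) = -28 + U)
T(o, N) = 8 + o (T(o, N) = o + 2*sqrt(0**2 + (-4)**2) = o + 2*sqrt(0 + 16) = o + 2*sqrt(16) = o + 2*4 = o + 8 = 8 + o)
T(-52, 70)/Q(27) = (8 - 52)/(-28 + 27) = -44/(-1) = -44*(-1) = 44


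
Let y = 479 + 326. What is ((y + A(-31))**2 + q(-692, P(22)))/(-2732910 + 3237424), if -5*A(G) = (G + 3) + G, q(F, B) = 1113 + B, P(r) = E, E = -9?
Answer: 8353328/6306425 ≈ 1.3246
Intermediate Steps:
P(r) = -9
y = 805
A(G) = -3/5 - 2*G/5 (A(G) = -((G + 3) + G)/5 = -((3 + G) + G)/5 = -(3 + 2*G)/5 = -3/5 - 2*G/5)
((y + A(-31))**2 + q(-692, P(22)))/(-2732910 + 3237424) = ((805 + (-3/5 - 2/5*(-31)))**2 + (1113 - 9))/(-2732910 + 3237424) = ((805 + (-3/5 + 62/5))**2 + 1104)/504514 = ((805 + 59/5)**2 + 1104)*(1/504514) = ((4084/5)**2 + 1104)*(1/504514) = (16679056/25 + 1104)*(1/504514) = (16706656/25)*(1/504514) = 8353328/6306425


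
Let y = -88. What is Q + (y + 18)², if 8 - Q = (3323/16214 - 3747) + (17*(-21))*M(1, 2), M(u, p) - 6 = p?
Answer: 186636031/16214 ≈ 11511.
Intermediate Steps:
M(u, p) = 6 + p
Q = 107187431/16214 (Q = 8 - ((3323/16214 - 3747) + (17*(-21))*(6 + 2)) = 8 - ((3323*(1/16214) - 3747) - 357*8) = 8 - ((3323/16214 - 3747) - 2856) = 8 - (-60750535/16214 - 2856) = 8 - 1*(-107057719/16214) = 8 + 107057719/16214 = 107187431/16214 ≈ 6610.8)
Q + (y + 18)² = 107187431/16214 + (-88 + 18)² = 107187431/16214 + (-70)² = 107187431/16214 + 4900 = 186636031/16214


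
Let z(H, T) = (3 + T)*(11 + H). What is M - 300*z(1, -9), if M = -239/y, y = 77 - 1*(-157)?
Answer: 5054161/234 ≈ 21599.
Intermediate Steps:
y = 234 (y = 77 + 157 = 234)
M = -239/234 ≈ -1.0214
M - 300*z(1, -9) = -239/234 - 300*(33 + 3*1 + 11*(-9) + 1*(-9)) = -239/234 - 300*(33 + 3 - 99 - 9) = -239/234 - 300*(-72) = -239/234 + 21600 = 5054161/234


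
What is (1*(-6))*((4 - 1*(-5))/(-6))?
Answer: 9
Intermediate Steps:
(1*(-6))*((4 - 1*(-5))/(-6)) = -6*(4 + 5)*(-1)/6 = -54*(-1)/6 = -6*(-3/2) = 9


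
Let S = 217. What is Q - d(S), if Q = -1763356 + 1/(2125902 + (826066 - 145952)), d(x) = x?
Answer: -4948614055167/2806016 ≈ -1.7636e+6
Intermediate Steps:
Q = -4948005149695/2806016 (Q = -1763356 + 1/(2125902 + 680114) = -1763356 + 1/2806016 = -4948005149695/2806016 ≈ -1.7634e+6)
Q - d(S) = -4948005149695/2806016 - 1*217 = -4948005149695/2806016 - 217 = -4948614055167/2806016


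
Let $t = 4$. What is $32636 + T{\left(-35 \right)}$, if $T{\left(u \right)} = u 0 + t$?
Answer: $32640$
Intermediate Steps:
$T{\left(u \right)} = 4$ ($T{\left(u \right)} = u 0 + 4 = 0 + 4 = 4$)
$32636 + T{\left(-35 \right)} = 32636 + 4 = 32640$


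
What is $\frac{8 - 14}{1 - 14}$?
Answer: $\frac{6}{13} \approx 0.46154$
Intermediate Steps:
$\frac{8 - 14}{1 - 14} = - \frac{6}{-13} = \left(-6\right) \left(- \frac{1}{13}\right) = \frac{6}{13}$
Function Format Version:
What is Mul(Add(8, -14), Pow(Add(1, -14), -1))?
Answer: Rational(6, 13) ≈ 0.46154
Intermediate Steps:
Mul(Add(8, -14), Pow(Add(1, -14), -1)) = Mul(-6, Pow(-13, -1)) = Mul(-6, Rational(-1, 13)) = Rational(6, 13)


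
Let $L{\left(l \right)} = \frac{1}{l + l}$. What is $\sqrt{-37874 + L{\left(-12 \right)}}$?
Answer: $\frac{i \sqrt{5453862}}{12} \approx 194.61 i$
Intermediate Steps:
$L{\left(l \right)} = \frac{1}{2 l}$
$\sqrt{-37874 + L{\left(-12 \right)}} = \sqrt{-37874 + \frac{1}{2 \left(-12\right)}} = \sqrt{-37874 + \frac{1}{2} \left(- \frac{1}{12}\right)} = \sqrt{-37874 - \frac{1}{24}} = \sqrt{- \frac{908977}{24}} = \frac{i \sqrt{5453862}}{12}$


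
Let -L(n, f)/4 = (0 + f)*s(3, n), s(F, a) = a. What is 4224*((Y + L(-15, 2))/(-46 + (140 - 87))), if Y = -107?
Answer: 54912/7 ≈ 7844.6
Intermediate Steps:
L(n, f) = -4*f*n (L(n, f) = -4*(0 + f)*n = -4*f*n)
4224*((Y + L(-15, 2))/(-46 + (140 - 87))) = 4224*((-107 - 4*2*(-15))/(-46 + (140 - 87))) = 4224*((-107 + 120)/(-46 + 53)) = 4224*(13/7) = 54912/7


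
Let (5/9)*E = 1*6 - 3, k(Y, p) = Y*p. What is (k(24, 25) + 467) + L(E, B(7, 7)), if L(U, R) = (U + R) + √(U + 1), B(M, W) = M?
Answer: 5397/5 + 4*√10/5 ≈ 1081.9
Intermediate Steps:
E = 27/5 (E = 9*(1*6 - 3)/5 = 9*(6 - 3)/5 = (9/5)*3 = 27/5 ≈ 5.4000)
L(U, R) = R + U + √(1 + U) (L(U, R) = (R + U) + √(1 + U) = R + U + √(1 + U))
(k(24, 25) + 467) + L(E, B(7, 7)) = (24*25 + 467) + (7 + 27/5 + √(1 + 27/5)) = (600 + 467) + (7 + 27/5 + √(32/5)) = 1067 + (7 + 27/5 + 4*√10/5) = 1067 + (62/5 + 4*√10/5) = 5397/5 + 4*√10/5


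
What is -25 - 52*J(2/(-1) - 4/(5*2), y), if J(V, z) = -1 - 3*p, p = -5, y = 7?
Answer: -753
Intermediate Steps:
J(V, z) = 14 (J(V, z) = -1 - 3*(-5) = -1 + 15 = 14)
-25 - 52*J(2/(-1) - 4/(5*2), y) = -25 - 52*14 = -25 - 728 = -753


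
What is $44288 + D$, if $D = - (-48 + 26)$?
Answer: $44310$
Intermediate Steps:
$D = 22$ ($D = \left(-1\right) \left(-22\right) = 22$)
$44288 + D = 44288 + 22 = 44310$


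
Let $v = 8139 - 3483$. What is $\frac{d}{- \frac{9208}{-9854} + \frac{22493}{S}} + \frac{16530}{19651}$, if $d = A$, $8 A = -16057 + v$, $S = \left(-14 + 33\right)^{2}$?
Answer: $- \frac{383614919564797}{17683550526440} \approx -21.693$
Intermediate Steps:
$v = 4656$
$S = 361$ ($S = 19^{2} = 361$)
$A = - \frac{11401}{8}$ ($A = \frac{-16057 + 4656}{8} = \frac{1}{8} \left(-11401\right) = - \frac{11401}{8} \approx -1425.1$)
$d = - \frac{11401}{8} \approx -1425.1$
$\frac{d}{- \frac{9208}{-9854} + \frac{22493}{S}} + \frac{16530}{19651} = - \frac{11401}{8 \left(- \frac{9208}{-9854} + \frac{22493}{361}\right)} + \frac{16530}{19651} = - \frac{11401}{8 \left(\left(-9208\right) \left(- \frac{1}{9854}\right) + 22493 \cdot \frac{1}{361}\right)} + 16530 \cdot \frac{1}{19651} = - \frac{11401}{8 \left(\frac{4604}{4927} + \frac{22493}{361}\right)} + \frac{16530}{19651} = - \frac{11401}{8 \cdot \frac{112485055}{1778647}} + \frac{16530}{19651} = \left(- \frac{11401}{8}\right) \frac{1778647}{112485055} + \frac{16530}{19651} = - \frac{20278354447}{899880440} + \frac{16530}{19651} = - \frac{383614919564797}{17683550526440}$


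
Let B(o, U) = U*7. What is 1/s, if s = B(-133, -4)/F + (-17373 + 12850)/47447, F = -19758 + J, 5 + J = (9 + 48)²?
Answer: -391769879/36682153 ≈ -10.680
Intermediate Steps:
J = 3244 (J = -5 + (9 + 48)² = -5 + 57² = -5 + 3249 = 3244)
B(o, U) = 7*U
F = -16514 (F = -19758 + 3244 = -16514)
s = -36682153/391769879 (s = (7*(-4))/(-16514) + (-17373 + 12850)/47447 = -28*(-1/16514) - 4523*1/47447 = 14/8257 - 4523/47447 = -36682153/391769879 ≈ -0.093632)
1/s = 1/(-36682153/391769879) = -391769879/36682153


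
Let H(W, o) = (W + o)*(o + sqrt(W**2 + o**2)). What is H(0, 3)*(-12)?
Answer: -216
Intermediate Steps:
H(0, 3)*(-12) = (3**2 + 0*3 + 0*sqrt(0**2 + 3**2) + 3*sqrt(0**2 + 3**2))*(-12) = (9 + 0 + 0*sqrt(0 + 9) + 3*sqrt(0 + 9))*(-12) = (9 + 0 + 0*sqrt(9) + 3*sqrt(9))*(-12) = (9 + 0 + 0*3 + 3*3)*(-12) = (9 + 0 + 0 + 9)*(-12) = 18*(-12) = -216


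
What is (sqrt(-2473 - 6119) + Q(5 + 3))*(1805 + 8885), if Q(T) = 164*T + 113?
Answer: 15233250 + 42760*I*sqrt(537) ≈ 1.5233e+7 + 9.9089e+5*I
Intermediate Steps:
Q(T) = 113 + 164*T
(sqrt(-2473 - 6119) + Q(5 + 3))*(1805 + 8885) = (sqrt(-2473 - 6119) + (113 + 164*(5 + 3)))*(1805 + 8885) = (sqrt(-8592) + (113 + 164*8))*10690 = (4*I*sqrt(537) + (113 + 1312))*10690 = (4*I*sqrt(537) + 1425)*10690 = (1425 + 4*I*sqrt(537))*10690 = 15233250 + 42760*I*sqrt(537)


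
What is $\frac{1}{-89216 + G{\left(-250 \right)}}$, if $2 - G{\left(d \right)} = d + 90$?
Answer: $- \frac{1}{89054} \approx -1.1229 \cdot 10^{-5}$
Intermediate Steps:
$G{\left(d \right)} = -88 - d$ ($G{\left(d \right)} = 2 - \left(d + 90\right) = 2 - \left(90 + d\right) = -88 - d$)
$\frac{1}{-89216 + G{\left(-250 \right)}} = \frac{1}{-89216 - -162} = \frac{1}{-89216 + \left(-88 + 250\right)} = \frac{1}{-89216 + 162} = \frac{1}{-89054} = - \frac{1}{89054}$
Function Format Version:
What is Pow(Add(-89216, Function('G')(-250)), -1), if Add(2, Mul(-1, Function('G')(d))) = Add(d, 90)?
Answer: Rational(-1, 89054) ≈ -1.1229e-5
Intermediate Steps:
Function('G')(d) = Add(-88, Mul(-1, d)) (Function('G')(d) = Add(2, Mul(-1, Add(d, 90))) = Add(2, Mul(-1, Add(90, d))) = Add(2, Add(-90, Mul(-1, d))) = Add(-88, Mul(-1, d)))
Pow(Add(-89216, Function('G')(-250)), -1) = Pow(Add(-89216, Add(-88, Mul(-1, -250))), -1) = Pow(Add(-89216, Add(-88, 250)), -1) = Pow(Add(-89216, 162), -1) = Pow(-89054, -1) = Rational(-1, 89054)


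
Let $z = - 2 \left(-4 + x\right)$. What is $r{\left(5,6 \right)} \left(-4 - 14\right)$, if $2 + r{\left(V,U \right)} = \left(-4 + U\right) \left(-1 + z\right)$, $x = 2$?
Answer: $-72$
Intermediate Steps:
$z = 4$ ($z = - 2 \left(-4 + 2\right) = \left(-2\right) \left(-2\right) = 4$)
$r{\left(V,U \right)} = -14 + 3 U$ ($r{\left(V,U \right)} = -2 + \left(-4 + U\right) \left(-1 + 4\right) = -2 + \left(-4 + U\right) 3 = -2 + \left(-12 + 3 U\right) = -14 + 3 U$)
$r{\left(5,6 \right)} \left(-4 - 14\right) = \left(-14 + 3 \cdot 6\right) \left(-4 - 14\right) = \left(-14 + 18\right) \left(-4 - 14\right) = 4 \left(-18\right) = -72$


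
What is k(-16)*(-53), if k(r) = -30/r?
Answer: -795/8 ≈ -99.375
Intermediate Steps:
k(-16)*(-53) = -30/(-16)*(-53) = -30*(-1/16)*(-53) = (15/8)*(-53) = -795/8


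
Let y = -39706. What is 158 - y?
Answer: 39864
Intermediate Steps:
158 - y = 158 - 1*(-39706) = 158 + 39706 = 39864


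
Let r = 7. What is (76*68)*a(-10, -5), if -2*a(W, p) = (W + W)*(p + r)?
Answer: 103360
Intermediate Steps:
a(W, p) = -W*(7 + p) (a(W, p) = -(W + W)*(p + 7)/2 = -2*W*(7 + p)/2 = -W*(7 + p))
(76*68)*a(-10, -5) = (76*68)*(-1*(-10)*(7 - 5)) = 5168*(-1*(-10)*2) = 5168*20 = 103360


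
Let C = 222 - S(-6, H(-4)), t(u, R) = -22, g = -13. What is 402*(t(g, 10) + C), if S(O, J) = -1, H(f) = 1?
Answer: 80802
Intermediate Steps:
C = 223 (C = 222 - 1*(-1) = 222 + 1 = 223)
402*(t(g, 10) + C) = 402*(-22 + 223) = 402*201 = 80802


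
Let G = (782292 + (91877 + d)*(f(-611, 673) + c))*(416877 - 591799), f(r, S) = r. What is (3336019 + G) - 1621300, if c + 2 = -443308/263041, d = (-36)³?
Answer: 1242977448805815337/263041 ≈ 4.7254e+12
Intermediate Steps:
d = -46656
c = -969390/263041 (c = -2 - 443308/263041 = -969390/263041 ≈ -3.6853)
G = 1242976997764414858/263041 (G = (782292 + (91877 - 46656)*(-611 - 969390/263041))*(416877 - 591799) = (782292 + 45221*(-161687441/263041))*(-174922) = (782292 - 7311667769461/263041)*(-174922) = -7105892899489/263041*(-174922) = 1242976997764414858/263041 ≈ 4.7254e+12)
(3336019 + G) - 1621300 = (3336019 + 1242976997764414858/263041) - 1621300 = 1242977875274188637/263041 - 1621300 = 1242977448805815337/263041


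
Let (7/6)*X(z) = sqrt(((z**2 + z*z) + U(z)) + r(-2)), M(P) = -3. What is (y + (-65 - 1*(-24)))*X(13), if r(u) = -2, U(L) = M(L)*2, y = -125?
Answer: -996*sqrt(330)/7 ≈ -2584.8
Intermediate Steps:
U(L) = -6 (U(L) = -3*2 = -6)
X(z) = 6*sqrt(-8 + 2*z**2)/7 (X(z) = 6*sqrt(((z**2 + z*z) - 6) - 2)/7 = 6*sqrt(((z**2 + z**2) - 6) - 2)/7 = 6*sqrt((2*z**2 - 6) - 2)/7 = 6*sqrt((-6 + 2*z**2) - 2)/7 = 6*sqrt(-8 + 2*z**2)/7)
(y + (-65 - 1*(-24)))*X(13) = (-125 + (-65 - 1*(-24)))*(6*sqrt(-8 + 2*13**2)/7) = (-125 + (-65 + 24))*(6*sqrt(-8 + 2*169)/7) = (-125 - 41)*(6*sqrt(-8 + 338)/7) = -996*sqrt(330)/7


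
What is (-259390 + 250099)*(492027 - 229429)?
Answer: -2439798018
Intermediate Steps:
(-259390 + 250099)*(492027 - 229429) = -9291*262598 = -2439798018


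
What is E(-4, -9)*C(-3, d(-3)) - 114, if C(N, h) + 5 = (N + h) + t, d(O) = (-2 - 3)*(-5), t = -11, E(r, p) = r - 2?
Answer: -150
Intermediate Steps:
E(r, p) = -2 + r
d(O) = 25 (d(O) = -5*(-5) = 25)
C(N, h) = -16 + N + h (C(N, h) = -5 + ((N + h) - 11) = -5 + (-11 + N + h) = -16 + N + h)
E(-4, -9)*C(-3, d(-3)) - 114 = (-2 - 4)*(-16 - 3 + 25) - 114 = -6*6 - 114 = -36 - 114 = -150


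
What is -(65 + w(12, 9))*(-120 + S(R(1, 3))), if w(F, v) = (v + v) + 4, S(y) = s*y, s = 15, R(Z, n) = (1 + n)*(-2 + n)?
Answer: 5220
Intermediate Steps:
S(y) = 15*y
w(F, v) = 4 + 2*v (w(F, v) = 2*v + 4 = 4 + 2*v)
-(65 + w(12, 9))*(-120 + S(R(1, 3))) = -(65 + (4 + 2*9))*(-120 + 15*(-2 + 3² - 1*3)) = -(65 + (4 + 18))*(-120 + 15*(-2 + 9 - 3)) = -(65 + 22)*(-120 + 15*4) = -87*(-120 + 60) = -87*(-60) = -1*(-5220) = 5220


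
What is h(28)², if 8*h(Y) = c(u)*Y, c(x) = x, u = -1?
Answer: 49/4 ≈ 12.250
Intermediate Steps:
h(Y) = -Y/8 (h(Y) = (-Y)/8 = -Y/8)
h(28)² = (-⅛*28)² = (-7/2)² = 49/4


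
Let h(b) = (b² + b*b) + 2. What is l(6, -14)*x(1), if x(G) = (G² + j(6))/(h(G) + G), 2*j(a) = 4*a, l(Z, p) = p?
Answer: -182/5 ≈ -36.400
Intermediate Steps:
j(a) = 2*a (j(a) = (4*a)/2 = 2*a)
h(b) = 2 + 2*b² (h(b) = (b² + b²) + 2 = 2*b² + 2 = 2 + 2*b²)
x(G) = (12 + G²)/(2 + G + 2*G²) (x(G) = (G² + 2*6)/((2 + 2*G²) + G) = (G² + 12)/(2 + G + 2*G²) = (12 + G²)/(2 + G + 2*G²))
l(6, -14)*x(1) = -14*(12 + 1²)/(2 + 1 + 2*1²) = -14*(12 + 1)/(2 + 1 + 2*1) = -14*13/(2 + 1 + 2) = -14*13/5 = -182/5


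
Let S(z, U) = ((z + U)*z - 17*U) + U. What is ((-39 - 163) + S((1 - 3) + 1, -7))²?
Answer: 6724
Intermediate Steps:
S(z, U) = -16*U + z*(U + z) (S(z, U) = ((U + z)*z - 17*U) + U = (z*(U + z) - 17*U) + U = (-17*U + z*(U + z)) + U = -16*U + z*(U + z))
((-39 - 163) + S((1 - 3) + 1, -7))² = ((-39 - 163) + (((1 - 3) + 1)² - 16*(-7) - 7*((1 - 3) + 1)))² = (-202 + ((-2 + 1)² + 112 - 7*(-2 + 1)))² = (-202 + ((-1)² + 112 - 7*(-1)))² = (-202 + (1 + 112 + 7))² = (-202 + 120)² = (-82)² = 6724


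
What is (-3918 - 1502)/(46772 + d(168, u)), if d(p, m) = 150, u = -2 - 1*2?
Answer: -2710/23461 ≈ -0.11551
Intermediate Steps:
u = -4 (u = -2 - 2 = -4)
(-3918 - 1502)/(46772 + d(168, u)) = (-3918 - 1502)/(46772 + 150) = -5420/46922 = -5420*1/46922 = -2710/23461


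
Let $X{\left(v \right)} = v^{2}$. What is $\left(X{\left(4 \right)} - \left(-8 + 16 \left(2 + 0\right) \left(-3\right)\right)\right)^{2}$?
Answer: $14400$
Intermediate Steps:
$\left(X{\left(4 \right)} - \left(-8 + 16 \left(2 + 0\right) \left(-3\right)\right)\right)^{2} = \left(4^{2} - \left(-8 + 16 \left(2 + 0\right) \left(-3\right)\right)\right)^{2} = \left(16 - \left(-8 + 16 \cdot 2 \left(-3\right)\right)\right)^{2} = \left(16 + \left(\left(-16\right) \left(-6\right) + 8\right)\right)^{2} = \left(16 + \left(96 + 8\right)\right)^{2} = \left(16 + 104\right)^{2} = 120^{2} = 14400$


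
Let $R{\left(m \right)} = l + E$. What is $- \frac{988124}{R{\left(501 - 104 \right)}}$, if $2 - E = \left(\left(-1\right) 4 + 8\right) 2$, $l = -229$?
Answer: $\frac{988124}{235} \approx 4204.8$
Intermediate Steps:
$E = -6$ ($E = 2 - \left(\left(-1\right) 4 + 8\right) 2 = 2 - \left(-4 + 8\right) 2 = 2 - 4 \cdot 2 = 2 - 8 = -6$)
$R{\left(m \right)} = -235$ ($R{\left(m \right)} = -229 - 6 = -235$)
$- \frac{988124}{R{\left(501 - 104 \right)}} = - \frac{988124}{-235} = \left(-988124\right) \left(- \frac{1}{235}\right) = \frac{988124}{235}$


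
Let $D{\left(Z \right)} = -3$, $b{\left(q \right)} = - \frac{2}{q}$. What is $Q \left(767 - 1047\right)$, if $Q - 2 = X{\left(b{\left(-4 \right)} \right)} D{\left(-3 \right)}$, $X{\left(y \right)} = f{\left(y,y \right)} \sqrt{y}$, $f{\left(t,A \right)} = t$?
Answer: $-560 + 210 \sqrt{2} \approx -263.02$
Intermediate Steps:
$X{\left(y \right)} = y^{\frac{3}{2}}$ ($X{\left(y \right)} = y \sqrt{y} = y^{\frac{3}{2}}$)
$Q = 2 - \frac{3 \sqrt{2}}{4}$ ($Q = 2 + \left(- \frac{2}{-4}\right)^{\frac{3}{2}} \left(-3\right) = 2 + \left(\left(-2\right) \left(- \frac{1}{4}\right)\right)^{\frac{3}{2}} \left(-3\right) = 2 + \left(\frac{1}{2}\right)^{\frac{3}{2}} \left(-3\right) = 2 + \frac{\sqrt{2}}{4} \left(-3\right) = 2 - \frac{3 \sqrt{2}}{4} \approx 0.93934$)
$Q \left(767 - 1047\right) = \left(2 - \frac{3 \sqrt{2}}{4}\right) \left(767 - 1047\right) = \left(2 - \frac{3 \sqrt{2}}{4}\right) \left(-280\right) = -560 + 210 \sqrt{2}$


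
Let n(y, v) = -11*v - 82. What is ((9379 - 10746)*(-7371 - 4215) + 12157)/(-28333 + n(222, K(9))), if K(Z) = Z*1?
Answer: -15850219/28514 ≈ -555.88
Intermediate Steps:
K(Z) = Z
n(y, v) = -82 - 11*v
((9379 - 10746)*(-7371 - 4215) + 12157)/(-28333 + n(222, K(9))) = ((9379 - 10746)*(-7371 - 4215) + 12157)/(-28333 + (-82 - 11*9)) = (-1367*(-11586) + 12157)/(-28333 + (-82 - 99)) = (15838062 + 12157)/(-28333 - 181) = 15850219/(-28514) = 15850219*(-1/28514) = -15850219/28514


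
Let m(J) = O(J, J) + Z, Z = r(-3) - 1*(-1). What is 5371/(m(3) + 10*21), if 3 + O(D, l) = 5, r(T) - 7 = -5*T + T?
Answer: 5371/232 ≈ 23.151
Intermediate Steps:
r(T) = 7 - 4*T (r(T) = 7 + (-5*T + T) = 7 - 4*T)
O(D, l) = 2 (O(D, l) = -3 + 5 = 2)
Z = 20 (Z = (7 - 4*(-3)) - 1*(-1) = (7 + 12) + 1 = 19 + 1 = 20)
m(J) = 22 (m(J) = 2 + 20 = 22)
5371/(m(3) + 10*21) = 5371/(22 + 10*21) = 5371/(22 + 210) = 5371/232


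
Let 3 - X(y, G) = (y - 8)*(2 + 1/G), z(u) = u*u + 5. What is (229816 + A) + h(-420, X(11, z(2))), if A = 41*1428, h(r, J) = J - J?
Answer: 288364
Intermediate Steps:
z(u) = 5 + u**2 (z(u) = u**2 + 5 = 5 + u**2)
X(y, G) = 3 - (-8 + y)*(2 + 1/G) (X(y, G) = 3 - (y - 8)*(2 + 1/G) = 3 - (-8 + y)*(2 + 1/G))
h(r, J) = 0
A = 58548
(229816 + A) + h(-420, X(11, z(2))) = (229816 + 58548) + 0 = 288364 + 0 = 288364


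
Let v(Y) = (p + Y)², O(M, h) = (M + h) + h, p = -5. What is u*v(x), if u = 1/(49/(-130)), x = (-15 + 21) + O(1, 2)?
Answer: -4680/49 ≈ -95.510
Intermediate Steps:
O(M, h) = M + 2*h
x = 11 (x = (-15 + 21) + (1 + 2*2) = 6 + (1 + 4) = 6 + 5 = 11)
v(Y) = (-5 + Y)²
u = -130/49 (u = 1/(49*(-1/130)) = 1/(-49/130) = -130/49 ≈ -2.6531)
u*v(x) = -130*(-5 + 11)²/49 = -130/49*6² = -130/49*36 = -4680/49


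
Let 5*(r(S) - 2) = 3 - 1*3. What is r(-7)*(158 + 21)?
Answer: 358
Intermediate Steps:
r(S) = 2 (r(S) = 2 + (3 - 1*3)/5 = 2 + (3 - 3)/5 = 2 + (⅕)*0 = 2 + 0 = 2)
r(-7)*(158 + 21) = 2*(158 + 21) = 2*179 = 358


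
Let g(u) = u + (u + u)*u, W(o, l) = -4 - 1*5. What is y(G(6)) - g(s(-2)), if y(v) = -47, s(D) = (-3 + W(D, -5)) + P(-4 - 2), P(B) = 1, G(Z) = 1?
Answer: -278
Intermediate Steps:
W(o, l) = -9 (W(o, l) = -4 - 5 = -9)
s(D) = -11 (s(D) = (-3 - 9) + 1 = -12 + 1 = -11)
g(u) = u + 2*u**2 (g(u) = u + (2*u)*u = u + 2*u**2)
y(G(6)) - g(s(-2)) = -47 - (-11)*(1 + 2*(-11)) = -47 - (-11)*(1 - 22) = -47 - (-11)*(-21) = -47 - 1*231 = -47 - 231 = -278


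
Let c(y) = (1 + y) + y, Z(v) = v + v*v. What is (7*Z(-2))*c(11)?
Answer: 322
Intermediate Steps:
Z(v) = v + v**2
c(y) = 1 + 2*y
(7*Z(-2))*c(11) = (7*(-2*(1 - 2)))*(1 + 2*11) = (7*(-2*(-1)))*(1 + 22) = (7*2)*23 = 14*23 = 322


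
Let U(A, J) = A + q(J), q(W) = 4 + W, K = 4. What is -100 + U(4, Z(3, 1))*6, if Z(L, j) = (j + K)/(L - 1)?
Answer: -37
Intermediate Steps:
Z(L, j) = (4 + j)/(-1 + L) (Z(L, j) = (j + 4)/(L - 1) = (4 + j)/(-1 + L))
U(A, J) = 4 + A + J (U(A, J) = A + (4 + J) = 4 + A + J)
-100 + U(4, Z(3, 1))*6 = -100 + (4 + 4 + (4 + 1)/(-1 + 3))*6 = -100 + (4 + 4 + 5/2)*6 = -100 + (21/2)*6 = -100 + 63 = -37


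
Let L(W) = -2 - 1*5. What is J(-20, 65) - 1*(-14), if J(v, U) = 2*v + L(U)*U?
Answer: -481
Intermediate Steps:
L(W) = -7 (L(W) = -2 - 5 = -7)
J(v, U) = -7*U + 2*v (J(v, U) = 2*v - 7*U = -7*U + 2*v)
J(-20, 65) - 1*(-14) = (-7*65 + 2*(-20)) - 1*(-14) = (-455 - 40) + 14 = -495 + 14 = -481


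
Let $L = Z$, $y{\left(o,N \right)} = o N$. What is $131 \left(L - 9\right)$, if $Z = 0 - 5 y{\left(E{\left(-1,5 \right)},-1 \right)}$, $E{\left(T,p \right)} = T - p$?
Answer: $-5109$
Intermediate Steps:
$y{\left(o,N \right)} = N o$
$Z = -30$ ($Z = 0 - 5 \left(- (-1 - 5)\right) = 0 - 5 \left(\left(-1\right) \left(-6\right)\right) = 0 - 30 = -30$)
$L = -30$
$131 \left(L - 9\right) = 131 \left(-30 - 9\right) = 131 \left(-39\right) = -5109$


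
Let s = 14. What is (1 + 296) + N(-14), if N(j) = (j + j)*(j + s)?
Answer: 297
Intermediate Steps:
N(j) = 2*j*(14 + j) (N(j) = (j + j)*(j + 14) = (2*j)*(14 + j) = 2*j*(14 + j))
(1 + 296) + N(-14) = (1 + 296) + 2*(-14)*(14 - 14) = 297 + 2*(-14)*0 = 297 + 0 = 297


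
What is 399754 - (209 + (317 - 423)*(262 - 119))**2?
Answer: -223072847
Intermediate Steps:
399754 - (209 + (317 - 423)*(262 - 119))**2 = 399754 - (209 - 106*143)**2 = 399754 - (209 - 15158)**2 = 399754 - 1*(-14949)**2 = 399754 - 1*223472601 = 399754 - 223472601 = -223072847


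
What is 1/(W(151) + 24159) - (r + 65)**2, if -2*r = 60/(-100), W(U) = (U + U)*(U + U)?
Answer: -49191821367/11536300 ≈ -4264.1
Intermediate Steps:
W(U) = 4*U**2 (W(U) = (2*U)*(2*U) = 4*U**2)
r = 3/10 (r = -30/(-100) = -30*(-1)/100 = -1/2*(-3/5) = 3/10 ≈ 0.30000)
1/(W(151) + 24159) - (r + 65)**2 = 1/(4*151**2 + 24159) - (3/10 + 65)**2 = 1/(4*22801 + 24159) - (653/10)**2 = 1/(91204 + 24159) - 1*426409/100 = 1/115363 - 426409/100 = -49191821367/11536300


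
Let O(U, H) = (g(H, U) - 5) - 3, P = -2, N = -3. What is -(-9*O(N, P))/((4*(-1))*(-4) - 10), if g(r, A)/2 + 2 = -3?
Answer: -27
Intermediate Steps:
g(r, A) = -10 (g(r, A) = -4 + 2*(-3) = -4 - 6 = -10)
O(U, H) = -18 (O(U, H) = (-10 - 5) - 3 = -15 - 3 = -18)
-(-9*O(N, P))/((4*(-1))*(-4) - 10) = -(-9*(-18))/((4*(-1))*(-4) - 10) = -162/(-4*(-4) - 10) = -162/(16 - 10) = -162/6 = -1*27 = -27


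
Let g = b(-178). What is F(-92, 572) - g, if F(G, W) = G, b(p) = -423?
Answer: 331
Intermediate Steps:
g = -423
F(-92, 572) - g = -92 - 1*(-423) = -92 + 423 = 331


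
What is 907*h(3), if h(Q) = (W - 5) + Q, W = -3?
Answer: -4535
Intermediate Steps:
h(Q) = -8 + Q (h(Q) = (-3 - 5) + Q = -8 + Q)
907*h(3) = 907*(-8 + 3) = 907*(-5) = -4535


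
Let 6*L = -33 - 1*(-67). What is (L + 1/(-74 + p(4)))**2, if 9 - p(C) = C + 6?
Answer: 179776/5625 ≈ 31.960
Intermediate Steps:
p(C) = 3 - C (p(C) = 9 - (C + 6) = 9 - (6 + C) = 9 + (-6 - C) = 3 - C)
L = 17/3 (L = (-33 - 1*(-67))/6 = (-33 + 67)/6 = (1/6)*34 = 17/3 ≈ 5.6667)
(L + 1/(-74 + p(4)))**2 = (17/3 + 1/(-74 + (3 - 1*4)))**2 = (17/3 + 1/(-74 + (3 - 4)))**2 = (17/3 + 1/(-74 - 1))**2 = (17/3 + 1/(-75))**2 = (17/3 - 1/75)**2 = (424/75)**2 = 179776/5625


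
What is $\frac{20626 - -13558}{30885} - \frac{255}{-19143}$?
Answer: $\frac{73584443}{65692395} \approx 1.1201$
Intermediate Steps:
$\frac{20626 - -13558}{30885} - \frac{255}{-19143} = \left(20626 + 13558\right) \frac{1}{30885} - - \frac{85}{6381} = 34184 \cdot \frac{1}{30885} + \frac{85}{6381} = \frac{34184}{30885} + \frac{85}{6381} = \frac{73584443}{65692395}$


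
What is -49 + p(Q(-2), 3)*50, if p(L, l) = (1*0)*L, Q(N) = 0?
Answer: -49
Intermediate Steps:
p(L, l) = 0 (p(L, l) = 0*L = 0)
-49 + p(Q(-2), 3)*50 = -49 + 0*50 = -49 + 0 = -49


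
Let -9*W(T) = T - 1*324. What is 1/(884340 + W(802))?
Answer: 9/7958582 ≈ 1.1309e-6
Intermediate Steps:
W(T) = 36 - T/9 (W(T) = -(T - 1*324)/9 = -(T - 324)/9 = -(-324 + T)/9 = 36 - T/9)
1/(884340 + W(802)) = 1/(884340 + (36 - ⅑*802)) = 1/(884340 + (36 - 802/9)) = 1/(884340 - 478/9) = 1/(7958582/9) = 9/7958582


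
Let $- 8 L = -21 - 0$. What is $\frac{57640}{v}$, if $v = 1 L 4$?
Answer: $\frac{115280}{21} \approx 5489.5$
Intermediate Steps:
$L = \frac{21}{8}$ ($L = - \frac{-21 - 0}{8} = - \frac{-21 + 0}{8} = \left(- \frac{1}{8}\right) \left(-21\right) = \frac{21}{8} \approx 2.625$)
$v = \frac{21}{2}$ ($v = 1 \cdot \frac{21}{8} \cdot 4 = \frac{21}{8} \cdot 4 = \frac{21}{2} \approx 10.5$)
$\frac{57640}{v} = \frac{57640}{\frac{21}{2}} = 57640 \cdot \frac{2}{21} = \frac{115280}{21}$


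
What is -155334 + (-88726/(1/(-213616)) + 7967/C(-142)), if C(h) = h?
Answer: 2691345571277/142 ≈ 1.8953e+10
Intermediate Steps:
-155334 + (-88726/(1/(-213616)) + 7967/C(-142)) = -155334 + (-88726/(1/(-213616)) + 7967/(-142)) = -155334 + (-88726/(-1/213616) + 7967*(-1/142)) = -155334 + (-88726*(-213616) - 7967/142) = -155334 + (18953293216 - 7967/142) = -155334 + 2691367628705/142 = 2691345571277/142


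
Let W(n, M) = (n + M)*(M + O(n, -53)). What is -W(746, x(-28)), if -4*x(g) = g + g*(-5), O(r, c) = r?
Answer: -515524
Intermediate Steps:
x(g) = g (x(g) = -(g + g*(-5))/4 = -(g - 5*g)/4 = -(-1)*g = g)
W(n, M) = (M + n)**2 (W(n, M) = (n + M)*(M + n) = (M + n)*(M + n) = (M + n)**2)
-W(746, x(-28)) = -((-28)**2 + 746**2 + 2*(-28)*746) = -(784 + 556516 - 41776) = -1*515524 = -515524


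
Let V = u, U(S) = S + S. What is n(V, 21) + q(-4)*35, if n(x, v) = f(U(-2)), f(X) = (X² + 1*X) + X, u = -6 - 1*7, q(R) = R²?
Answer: 568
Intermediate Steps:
u = -13 (u = -6 - 7 = -13)
U(S) = 2*S
f(X) = X² + 2*X (f(X) = (X² + X) + X = (X + X²) + X = X² + 2*X)
V = -13
n(x, v) = 8 (n(x, v) = (2*(-2))*(2 + 2*(-2)) = -4*(2 - 4) = -4*(-2) = 8)
n(V, 21) + q(-4)*35 = 8 + (-4)²*35 = 8 + 16*35 = 8 + 560 = 568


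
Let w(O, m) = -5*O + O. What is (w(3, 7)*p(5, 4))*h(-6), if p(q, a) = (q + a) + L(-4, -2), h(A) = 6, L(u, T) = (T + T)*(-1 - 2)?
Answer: -1512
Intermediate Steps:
w(O, m) = -4*O
L(u, T) = -6*T (L(u, T) = (2*T)*(-3) = -6*T)
p(q, a) = 12 + a + q (p(q, a) = (q + a) - 6*(-2) = (a + q) + 12 = 12 + a + q)
(w(3, 7)*p(5, 4))*h(-6) = ((-4*3)*(12 + 4 + 5))*6 = -12*21*6 = -252*6 = -1512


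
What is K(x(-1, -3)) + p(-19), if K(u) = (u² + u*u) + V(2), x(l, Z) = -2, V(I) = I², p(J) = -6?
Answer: 6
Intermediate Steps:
K(u) = 4 + 2*u² (K(u) = (u² + u*u) + 2² = (u² + u²) + 4 = 2*u² + 4 = 4 + 2*u²)
K(x(-1, -3)) + p(-19) = (4 + 2*(-2)²) - 6 = (4 + 2*4) - 6 = (4 + 8) - 6 = 12 - 6 = 6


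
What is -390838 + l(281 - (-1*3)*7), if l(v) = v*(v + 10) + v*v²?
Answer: 27246994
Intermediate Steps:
l(v) = v³ + v*(10 + v) (l(v) = v*(10 + v) + v³ = v³ + v*(10 + v))
-390838 + l(281 - (-1*3)*7) = -390838 + (281 - (-1*3)*7)*(10 + (281 - (-1*3)*7) + (281 - (-1*3)*7)²) = -390838 + (281 - (-3)*7)*(10 + (281 - (-3)*7) + (281 - (-3)*7)²) = -390838 + (281 - 1*(-21))*(10 + (281 - 1*(-21)) + (281 - 1*(-21))²) = -390838 + (281 + 21)*(10 + (281 + 21) + (281 + 21)²) = -390838 + 302*(10 + 302 + 302²) = -390838 + 302*(10 + 302 + 91204) = -390838 + 302*91516 = -390838 + 27637832 = 27246994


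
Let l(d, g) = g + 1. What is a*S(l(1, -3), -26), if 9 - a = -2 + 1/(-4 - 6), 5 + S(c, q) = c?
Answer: -777/10 ≈ -77.700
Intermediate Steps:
l(d, g) = 1 + g
S(c, q) = -5 + c
a = 111/10 (a = 9 - (-2 + 1/(-4 - 6)) = 9 - (-2 + 1/(-10)) = 9 - (-2 - ⅒) = 9 - 1*(-21/10) = 9 + 21/10 = 111/10 ≈ 11.100)
a*S(l(1, -3), -26) = 111*(-5 + (1 - 3))/10 = 111*(-5 - 2)/10 = (111/10)*(-7) = -777/10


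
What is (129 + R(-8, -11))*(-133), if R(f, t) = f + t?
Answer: -14630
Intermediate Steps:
(129 + R(-8, -11))*(-133) = (129 + (-8 - 11))*(-133) = (129 - 19)*(-133) = 110*(-133) = -14630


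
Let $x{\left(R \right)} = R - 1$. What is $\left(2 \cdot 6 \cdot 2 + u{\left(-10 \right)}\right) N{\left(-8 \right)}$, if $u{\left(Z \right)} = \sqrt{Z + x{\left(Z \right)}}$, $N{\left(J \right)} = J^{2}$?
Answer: $1536 + 64 i \sqrt{21} \approx 1536.0 + 293.28 i$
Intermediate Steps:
$x{\left(R \right)} = -1 + R$ ($x{\left(R \right)} = R - 1 = -1 + R$)
$u{\left(Z \right)} = \sqrt{-1 + 2 Z}$ ($u{\left(Z \right)} = \sqrt{Z + \left(-1 + Z\right)} = \sqrt{-1 + 2 Z}$)
$\left(2 \cdot 6 \cdot 2 + u{\left(-10 \right)}\right) N{\left(-8 \right)} = \left(2 \cdot 6 \cdot 2 + \sqrt{-1 + 2 \left(-10\right)}\right) \left(-8\right)^{2} = \left(12 \cdot 2 + \sqrt{-1 - 20}\right) 64 = \left(24 + \sqrt{-21}\right) 64 = \left(24 + i \sqrt{21}\right) 64 = 1536 + 64 i \sqrt{21}$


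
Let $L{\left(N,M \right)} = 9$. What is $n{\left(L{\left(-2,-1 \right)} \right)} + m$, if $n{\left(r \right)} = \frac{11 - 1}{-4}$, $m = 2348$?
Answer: $\frac{4691}{2} \approx 2345.5$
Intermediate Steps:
$n{\left(r \right)} = - \frac{5}{2}$ ($n{\left(r \right)} = 10 \left(- \frac{1}{4}\right) = - \frac{5}{2}$)
$n{\left(L{\left(-2,-1 \right)} \right)} + m = - \frac{5}{2} + 2348 = \frac{4691}{2}$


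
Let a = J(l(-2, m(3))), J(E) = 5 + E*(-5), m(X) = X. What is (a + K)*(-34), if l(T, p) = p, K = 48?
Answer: -1292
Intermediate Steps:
J(E) = 5 - 5*E
a = -10 (a = 5 - 5*3 = 5 - 15 = -10)
(a + K)*(-34) = (-10 + 48)*(-34) = 38*(-34) = -1292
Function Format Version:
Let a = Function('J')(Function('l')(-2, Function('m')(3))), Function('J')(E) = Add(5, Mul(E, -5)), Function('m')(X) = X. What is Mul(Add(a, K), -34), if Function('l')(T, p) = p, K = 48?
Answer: -1292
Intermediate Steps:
Function('J')(E) = Add(5, Mul(-5, E))
a = -10 (a = Add(5, Mul(-5, 3)) = Add(5, -15) = -10)
Mul(Add(a, K), -34) = Mul(Add(-10, 48), -34) = Mul(38, -34) = -1292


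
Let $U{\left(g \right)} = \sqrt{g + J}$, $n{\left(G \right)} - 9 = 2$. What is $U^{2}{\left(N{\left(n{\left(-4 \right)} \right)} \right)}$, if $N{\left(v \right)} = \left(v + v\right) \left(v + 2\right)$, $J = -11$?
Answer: $275$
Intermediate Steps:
$n{\left(G \right)} = 11$ ($n{\left(G \right)} = 9 + 2 = 11$)
$N{\left(v \right)} = 2 v \left(2 + v\right)$
$U{\left(g \right)} = \sqrt{-11 + g}$ ($U{\left(g \right)} = \sqrt{g - 11} = \sqrt{-11 + g}$)
$U^{2}{\left(N{\left(n{\left(-4 \right)} \right)} \right)} = \left(\sqrt{-11 + 2 \cdot 11 \left(2 + 11\right)}\right)^{2} = \left(\sqrt{-11 + 2 \cdot 11 \cdot 13}\right)^{2} = \left(\sqrt{-11 + 286}\right)^{2} = \left(\sqrt{275}\right)^{2} = \left(5 \sqrt{11}\right)^{2} = 275$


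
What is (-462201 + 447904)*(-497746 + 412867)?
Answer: 1213515063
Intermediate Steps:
(-462201 + 447904)*(-497746 + 412867) = -14297*(-84879) = 1213515063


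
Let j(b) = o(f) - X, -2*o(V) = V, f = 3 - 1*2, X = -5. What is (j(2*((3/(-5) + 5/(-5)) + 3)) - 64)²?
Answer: 14161/4 ≈ 3540.3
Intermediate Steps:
f = 1 (f = 3 - 2 = 1)
o(V) = -V/2
j(b) = 9/2 (j(b) = -½*1 - 1*(-5) = -½ + 5 = 9/2)
(j(2*((3/(-5) + 5/(-5)) + 3)) - 64)² = (9/2 - 64)² = (-119/2)² = 14161/4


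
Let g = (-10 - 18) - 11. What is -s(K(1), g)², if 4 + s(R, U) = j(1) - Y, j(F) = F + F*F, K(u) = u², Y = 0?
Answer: -4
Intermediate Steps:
j(F) = F + F²
g = -39 (g = -28 - 11 = -39)
s(R, U) = -2 (s(R, U) = -4 + (1*(1 + 1) - 1*0) = -4 + (1*2 + 0) = -4 + (2 + 0) = -4 + 2 = -2)
-s(K(1), g)² = -1*(-2)² = -1*4 = -4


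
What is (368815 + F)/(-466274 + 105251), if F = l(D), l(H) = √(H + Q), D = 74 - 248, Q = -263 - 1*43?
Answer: -368815/361023 - 4*I*√30/361023 ≈ -1.0216 - 6.0686e-5*I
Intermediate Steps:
Q = -306 (Q = -263 - 43 = -306)
D = -174
l(H) = √(-306 + H) (l(H) = √(H - 306) = √(-306 + H))
F = 4*I*√30 (F = √(-306 - 174) = √(-480) = 4*I*√30 ≈ 21.909*I)
(368815 + F)/(-466274 + 105251) = (368815 + 4*I*√30)/(-466274 + 105251) = (368815 + 4*I*√30)/(-361023) = (368815 + 4*I*√30)*(-1/361023) = -368815/361023 - 4*I*√30/361023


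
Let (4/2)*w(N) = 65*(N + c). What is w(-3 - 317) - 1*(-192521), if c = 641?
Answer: 405907/2 ≈ 2.0295e+5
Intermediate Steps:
w(N) = 41665/2 + 65*N/2 (w(N) = (65*(N + 641))/2 = (65*(641 + N))/2 = (41665 + 65*N)/2 = 41665/2 + 65*N/2)
w(-3 - 317) - 1*(-192521) = (41665/2 + 65*(-3 - 317)/2) - 1*(-192521) = (41665/2 + (65/2)*(-320)) + 192521 = (41665/2 - 10400) + 192521 = 20865/2 + 192521 = 405907/2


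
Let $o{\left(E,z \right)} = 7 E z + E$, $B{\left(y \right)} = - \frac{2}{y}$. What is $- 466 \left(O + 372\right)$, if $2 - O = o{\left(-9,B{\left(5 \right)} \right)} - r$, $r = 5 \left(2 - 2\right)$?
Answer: $- \frac{833674}{5} \approx -1.6673 \cdot 10^{5}$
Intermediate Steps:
$o{\left(E,z \right)} = E + 7 E z$ ($o{\left(E,z \right)} = 7 E z + E = E + 7 E z$)
$r = 0$ ($r = 5 \cdot 0 = 0$)
$O = - \frac{71}{5}$ ($O = 2 - \left(- 9 \left(1 + 7 \left(- \frac{2}{5}\right)\right) - 0\right) = 2 - \left(- 9 \left(1 + 7 \left(\left(-2\right) \frac{1}{5}\right)\right) + 0\right) = 2 - \left(- 9 \left(1 + 7 \left(- \frac{2}{5}\right)\right) + 0\right) = 2 - \left(- 9 \left(1 - \frac{14}{5}\right) + 0\right) = 2 - \left(\left(-9\right) \left(- \frac{9}{5}\right) + 0\right) = 2 - \left(\frac{81}{5} + 0\right) = 2 - \frac{81}{5} = - \frac{71}{5} \approx -14.2$)
$- 466 \left(O + 372\right) = - 466 \left(- \frac{71}{5} + 372\right) = \left(-466\right) \frac{1789}{5} = - \frac{833674}{5}$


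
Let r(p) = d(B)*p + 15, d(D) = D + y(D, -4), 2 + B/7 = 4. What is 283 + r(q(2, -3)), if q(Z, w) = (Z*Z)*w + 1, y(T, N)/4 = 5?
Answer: -76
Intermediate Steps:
y(T, N) = 20 (y(T, N) = 4*5 = 20)
B = 14 (B = -14 + 7*4 = -14 + 28 = 14)
d(D) = 20 + D (d(D) = D + 20 = 20 + D)
q(Z, w) = 1 + w*Z² (q(Z, w) = Z²*w + 1 = w*Z² + 1 = 1 + w*Z²)
r(p) = 15 + 34*p (r(p) = (20 + 14)*p + 15 = 34*p + 15 = 15 + 34*p)
283 + r(q(2, -3)) = 283 + (15 + 34*(1 - 3*2²)) = 283 + (15 + 34*(1 - 3*4)) = 283 + (15 + 34*(1 - 12)) = 283 + (15 + 34*(-11)) = 283 + (15 - 374) = 283 - 359 = -76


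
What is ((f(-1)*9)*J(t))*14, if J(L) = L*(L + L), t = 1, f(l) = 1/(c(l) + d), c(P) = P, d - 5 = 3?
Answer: 36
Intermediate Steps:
d = 8 (d = 5 + 3 = 8)
f(l) = 1/(8 + l) (f(l) = 1/(l + 8) = 1/(8 + l))
J(L) = 2*L² (J(L) = L*(2*L) = 2*L²)
((f(-1)*9)*J(t))*14 = ((9/(8 - 1))*(2*1²))*14 = ((9/7)*(2*1))*14 = (((⅐)*9)*2)*14 = ((9/7)*2)*14 = (18/7)*14 = 36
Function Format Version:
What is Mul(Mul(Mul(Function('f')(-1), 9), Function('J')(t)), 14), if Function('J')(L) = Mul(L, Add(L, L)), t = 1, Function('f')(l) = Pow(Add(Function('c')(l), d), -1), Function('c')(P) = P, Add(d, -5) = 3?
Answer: 36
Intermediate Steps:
d = 8 (d = Add(5, 3) = 8)
Function('f')(l) = Pow(Add(8, l), -1) (Function('f')(l) = Pow(Add(l, 8), -1) = Pow(Add(8, l), -1))
Function('J')(L) = Mul(2, Pow(L, 2)) (Function('J')(L) = Mul(L, Mul(2, L)) = Mul(2, Pow(L, 2)))
Mul(Mul(Mul(Function('f')(-1), 9), Function('J')(t)), 14) = Mul(Mul(Mul(Pow(Add(8, -1), -1), 9), Mul(2, Pow(1, 2))), 14) = Mul(Mul(Mul(Pow(7, -1), 9), Mul(2, 1)), 14) = Mul(Mul(Mul(Rational(1, 7), 9), 2), 14) = Mul(Mul(Rational(9, 7), 2), 14) = Mul(Rational(18, 7), 14) = 36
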